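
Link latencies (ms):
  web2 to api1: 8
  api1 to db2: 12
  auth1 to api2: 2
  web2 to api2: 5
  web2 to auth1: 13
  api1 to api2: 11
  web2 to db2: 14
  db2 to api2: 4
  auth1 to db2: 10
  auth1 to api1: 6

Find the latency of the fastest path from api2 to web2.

5

A few of the api2→web2 routes:
api2 → api1 → web2: 11 + 8 = 19
api2 → db2 → web2: 4 + 14 = 18
api2 → auth1 → api1 → web2: 2 + 6 + 8 = 16
api2 → auth1 → web2: 2 + 13 = 15
api2 → web2: 5
Best route has total 5 ms.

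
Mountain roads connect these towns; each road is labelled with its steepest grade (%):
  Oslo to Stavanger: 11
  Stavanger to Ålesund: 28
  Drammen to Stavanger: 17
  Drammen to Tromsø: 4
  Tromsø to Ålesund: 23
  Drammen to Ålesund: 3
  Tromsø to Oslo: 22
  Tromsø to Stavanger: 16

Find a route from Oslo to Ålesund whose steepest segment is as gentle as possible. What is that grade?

16

Some routes from Oslo to Ålesund:
Oslo → Tromsø → Drammen → Ålesund: max(22, 4, 3) = 22
Oslo → Stavanger → Drammen → Ålesund: max(11, 17, 3) = 17
Oslo → Tromsø → Stavanger → Drammen → Ålesund: max(22, 16, 17, 3) = 22
Oslo → Stavanger → Tromsø → Drammen → Ålesund: max(11, 16, 4, 3) = 16
Oslo → Stavanger → Drammen → Tromsø → Ålesund: max(11, 17, 4, 23) = 23
Oslo → Stavanger → Tromsø → Ålesund: max(11, 16, 23) = 23
Smallest bottleneck: 16%.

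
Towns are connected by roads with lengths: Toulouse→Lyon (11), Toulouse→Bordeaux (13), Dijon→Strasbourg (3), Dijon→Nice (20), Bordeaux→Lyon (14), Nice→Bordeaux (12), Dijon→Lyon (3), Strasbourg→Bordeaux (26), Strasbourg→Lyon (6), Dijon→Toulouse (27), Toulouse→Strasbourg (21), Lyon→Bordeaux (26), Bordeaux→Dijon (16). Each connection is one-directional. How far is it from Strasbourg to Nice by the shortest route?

Candidate routes:
Strasbourg -> Lyon -> Bordeaux -> Dijon -> Nice: 6 + 26 + 16 + 20 = 68
Strasbourg -> Bordeaux -> Dijon -> Nice: 26 + 16 + 20 = 62
Shortest: 62.

62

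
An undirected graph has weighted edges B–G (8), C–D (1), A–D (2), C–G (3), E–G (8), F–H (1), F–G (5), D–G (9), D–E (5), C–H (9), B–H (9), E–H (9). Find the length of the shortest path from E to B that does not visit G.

18

Candidate routes:
E - H - B: 9 + 9 = 18
E - D - C - H - B: 5 + 1 + 9 + 9 = 24
Best route has total 18.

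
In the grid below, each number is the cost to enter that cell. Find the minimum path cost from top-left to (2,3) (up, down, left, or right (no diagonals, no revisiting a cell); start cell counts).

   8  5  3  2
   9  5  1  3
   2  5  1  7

25

Take [0,0] → [0,1] → [0,2] → [1,2] → [2,2] → [2,3] for a total of 8 + 5 + 3 + 1 + 1 + 7 = 25.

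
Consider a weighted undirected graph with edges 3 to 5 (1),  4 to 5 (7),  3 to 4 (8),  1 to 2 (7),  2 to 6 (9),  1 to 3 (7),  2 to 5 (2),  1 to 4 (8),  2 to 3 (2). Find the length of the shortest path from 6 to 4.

Comparing a few candidate routes:
6 - 2 - 3 - 5 - 4: 9 + 2 + 1 + 7 = 19
6 - 2 - 5 - 4: 9 + 2 + 7 = 18
6 - 2 - 3 - 4: 9 + 2 + 8 = 19
Best route has total 18.

18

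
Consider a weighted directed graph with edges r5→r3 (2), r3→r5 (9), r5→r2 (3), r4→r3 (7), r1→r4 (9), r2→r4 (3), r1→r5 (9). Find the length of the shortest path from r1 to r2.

12

Candidate routes:
r1 - r5 - r2: 9 + 3 = 12
r1 - r4 - r3 - r5 - r2: 9 + 7 + 9 + 3 = 28
The minimum is 12.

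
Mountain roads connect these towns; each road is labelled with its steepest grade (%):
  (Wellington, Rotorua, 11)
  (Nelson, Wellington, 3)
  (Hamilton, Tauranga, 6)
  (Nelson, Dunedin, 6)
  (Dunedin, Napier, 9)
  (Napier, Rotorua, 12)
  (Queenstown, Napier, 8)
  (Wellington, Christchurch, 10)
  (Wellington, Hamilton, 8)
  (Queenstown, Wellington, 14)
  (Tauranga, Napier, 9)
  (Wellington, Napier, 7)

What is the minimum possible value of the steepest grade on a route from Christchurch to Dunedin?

Comparing a few candidate routes:
Christchurch-Wellington-Napier-Dunedin: max(10, 7, 9) = 10
Christchurch-Wellington-Nelson-Dunedin: max(10, 3, 6) = 10
Christchurch-Wellington-Hamilton-Tauranga-Napier-Dunedin: max(10, 8, 6, 9, 9) = 10
Best route has worst link 10%.

10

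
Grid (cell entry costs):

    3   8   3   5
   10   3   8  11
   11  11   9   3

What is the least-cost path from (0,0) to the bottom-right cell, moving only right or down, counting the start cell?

One optimal route is [0,0] [0,1] [0,2] [0,3] [1,3] [2,3].
Its cost is 3 + 8 + 3 + 5 + 11 + 3 = 33.

33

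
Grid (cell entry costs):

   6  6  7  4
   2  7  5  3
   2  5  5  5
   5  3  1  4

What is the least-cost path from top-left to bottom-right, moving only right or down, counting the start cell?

23

One optimal route is [0,0] -> [1,0] -> [2,0] -> [2,1] -> [3,1] -> [3,2] -> [3,3].
Its cost is 6 + 2 + 2 + 5 + 3 + 1 + 4 = 23.
For comparison, the top-then-right route costs 35.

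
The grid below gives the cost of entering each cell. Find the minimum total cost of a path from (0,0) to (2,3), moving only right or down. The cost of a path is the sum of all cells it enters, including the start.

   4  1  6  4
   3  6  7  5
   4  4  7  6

26

Take r0c0 → r0c1 → r0c2 → r0c3 → r1c3 → r2c3 for a total of 4 + 1 + 6 + 4 + 5 + 6 = 26.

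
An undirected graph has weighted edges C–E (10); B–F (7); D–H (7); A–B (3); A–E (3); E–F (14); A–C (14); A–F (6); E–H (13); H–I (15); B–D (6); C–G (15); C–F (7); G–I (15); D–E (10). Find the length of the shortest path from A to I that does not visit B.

Comparing a few candidate routes:
A→F→C→G→I: 6 + 7 + 15 + 15 = 43
A→E→D→H→I: 3 + 10 + 7 + 15 = 35
A→E→H→I: 3 + 13 + 15 = 31
A→E→C→G→I: 3 + 10 + 15 + 15 = 43
Best route has total 31.

31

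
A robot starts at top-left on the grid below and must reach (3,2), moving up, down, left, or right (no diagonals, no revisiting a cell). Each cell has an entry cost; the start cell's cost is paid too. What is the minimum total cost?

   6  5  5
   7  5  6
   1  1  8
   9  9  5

28

Best path: r0c0 → r1c0 → r2c0 → r2c1 → r2c2 → r3c2
Cost: 6 + 7 + 1 + 1 + 8 + 5 = 28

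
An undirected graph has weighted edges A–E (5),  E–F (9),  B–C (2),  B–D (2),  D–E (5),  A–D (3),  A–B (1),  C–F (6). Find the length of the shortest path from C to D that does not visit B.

Paths from C to D avoiding B:
C-F-E-A-D: 6 + 9 + 5 + 3 = 23
C-F-E-D: 6 + 9 + 5 = 20
Best route has total 20.

20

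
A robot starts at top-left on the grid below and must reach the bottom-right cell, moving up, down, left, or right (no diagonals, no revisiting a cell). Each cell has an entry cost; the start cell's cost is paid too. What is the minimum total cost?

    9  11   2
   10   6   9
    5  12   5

Best path: r0c0 -> r0c1 -> r0c2 -> r1c2 -> r2c2
Cost: 9 + 11 + 2 + 9 + 5 = 36

36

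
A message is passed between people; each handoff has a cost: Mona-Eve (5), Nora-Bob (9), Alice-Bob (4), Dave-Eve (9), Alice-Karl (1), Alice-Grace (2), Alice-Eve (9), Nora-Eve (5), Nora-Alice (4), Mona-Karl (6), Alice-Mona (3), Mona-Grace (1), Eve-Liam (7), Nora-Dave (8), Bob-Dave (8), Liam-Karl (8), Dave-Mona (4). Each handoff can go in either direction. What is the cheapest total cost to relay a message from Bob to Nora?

8

Checking several routes:
Bob - Alice - Eve - Nora: 4 + 9 + 5 = 18
Bob - Alice - Mona - Eve - Nora: 4 + 3 + 5 + 5 = 17
Bob - Alice - Grace - Mona - Eve - Nora: 4 + 2 + 1 + 5 + 5 = 17
Bob - Nora: 9
Bob - Dave - Nora: 8 + 8 = 16
Bob - Alice - Nora: 4 + 4 = 8
The minimum is 8.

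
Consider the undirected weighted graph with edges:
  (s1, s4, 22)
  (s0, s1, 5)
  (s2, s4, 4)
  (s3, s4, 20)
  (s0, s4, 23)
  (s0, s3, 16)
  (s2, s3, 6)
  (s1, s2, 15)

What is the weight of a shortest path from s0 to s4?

Some routes from s0 to s4:
s0 - s3 - s2 - s4: 16 + 6 + 4 = 26
s0 - s4: 23
s0 - s1 - s2 - s4: 5 + 15 + 4 = 24
s0 - s3 - s4: 16 + 20 = 36
s0 - s1 - s4: 5 + 22 = 27
Shortest: 23.

23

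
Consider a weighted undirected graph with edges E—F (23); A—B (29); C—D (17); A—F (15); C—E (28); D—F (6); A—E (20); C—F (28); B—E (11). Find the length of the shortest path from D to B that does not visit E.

50

Routes from D to B avoiding E:
D → F → A → B: 6 + 15 + 29 = 50
D → C → F → A → B: 17 + 28 + 15 + 29 = 89
Shortest: 50.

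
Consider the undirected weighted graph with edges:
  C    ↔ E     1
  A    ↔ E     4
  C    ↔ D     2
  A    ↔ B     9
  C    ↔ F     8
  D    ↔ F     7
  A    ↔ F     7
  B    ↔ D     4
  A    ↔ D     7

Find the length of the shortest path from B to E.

Comparing a few candidate routes:
B → D → A → E: 4 + 7 + 4 = 15
B → A → E: 9 + 4 = 13
B → D → C → E: 4 + 2 + 1 = 7
B → A → D → C → E: 9 + 7 + 2 + 1 = 19
B → D → F → C → E: 4 + 7 + 8 + 1 = 20
Shortest: 7.

7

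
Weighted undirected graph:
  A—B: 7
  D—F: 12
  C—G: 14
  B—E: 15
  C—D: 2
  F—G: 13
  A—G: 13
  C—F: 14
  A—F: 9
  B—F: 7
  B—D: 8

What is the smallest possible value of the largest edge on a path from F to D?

8

Checking several routes:
F→G→A→B→D: max(13, 13, 7, 8) = 13
F→B→D: max(7, 8) = 8
F→D: max(12) = 12
F→A→B→D: max(9, 7, 8) = 9
F→A→G→C→D: max(9, 13, 14, 2) = 14
Best route has worst link 8.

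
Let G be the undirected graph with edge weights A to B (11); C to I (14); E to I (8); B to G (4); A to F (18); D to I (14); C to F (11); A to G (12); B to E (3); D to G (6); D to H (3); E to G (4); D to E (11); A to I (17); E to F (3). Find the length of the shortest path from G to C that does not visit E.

34

Comparing a few candidate routes:
G - D - I - C: 6 + 14 + 14 = 34
G - A - F - C: 12 + 18 + 11 = 41
G - B - A - I - C: 4 + 11 + 17 + 14 = 46
G - B - A - F - C: 4 + 11 + 18 + 11 = 44
G - A - I - C: 12 + 17 + 14 = 43
The minimum is 34.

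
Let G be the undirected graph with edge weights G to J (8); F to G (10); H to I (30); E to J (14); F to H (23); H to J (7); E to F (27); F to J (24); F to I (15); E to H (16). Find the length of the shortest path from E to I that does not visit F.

Routes from E to I avoiding F:
E -> H -> I: 16 + 30 = 46
E -> J -> H -> I: 14 + 7 + 30 = 51
The minimum is 46.

46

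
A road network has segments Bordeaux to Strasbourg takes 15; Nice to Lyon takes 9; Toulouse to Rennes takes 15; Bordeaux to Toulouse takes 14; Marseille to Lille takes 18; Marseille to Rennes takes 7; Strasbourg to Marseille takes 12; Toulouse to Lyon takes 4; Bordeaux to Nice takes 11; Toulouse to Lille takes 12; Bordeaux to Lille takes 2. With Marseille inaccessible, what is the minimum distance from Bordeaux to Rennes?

29

Routes from Bordeaux to Rennes avoiding Marseille:
Bordeaux→Nice→Lyon→Toulouse→Rennes: 11 + 9 + 4 + 15 = 39
Bordeaux→Toulouse→Rennes: 14 + 15 = 29
Bordeaux→Lille→Toulouse→Rennes: 2 + 12 + 15 = 29
The minimum is 29.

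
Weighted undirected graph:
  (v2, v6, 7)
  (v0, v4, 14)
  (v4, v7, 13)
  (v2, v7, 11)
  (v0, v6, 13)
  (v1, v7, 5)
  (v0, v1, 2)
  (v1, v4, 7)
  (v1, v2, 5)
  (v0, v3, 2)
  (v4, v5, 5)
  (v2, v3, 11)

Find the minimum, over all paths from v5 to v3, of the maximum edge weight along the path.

Some routes from v5 to v3:
v5 -> v4 -> v1 -> v2 -> v6 -> v0 -> v3: max(5, 7, 5, 7, 13, 2) = 13
v5 -> v4 -> v1 -> v7 -> v2 -> v3: max(5, 7, 5, 11, 11) = 11
v5 -> v4 -> v1 -> v2 -> v3: max(5, 7, 5, 11) = 11
v5 -> v4 -> v1 -> v0 -> v3: max(5, 7, 2, 2) = 7
The minimum achievable maximum is 7.

7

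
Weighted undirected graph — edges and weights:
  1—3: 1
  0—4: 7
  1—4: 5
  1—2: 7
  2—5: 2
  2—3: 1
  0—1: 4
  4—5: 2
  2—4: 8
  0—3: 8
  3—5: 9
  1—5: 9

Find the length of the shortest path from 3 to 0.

5

Checking several routes:
3→2→1→0: 1 + 7 + 4 = 12
3→1→0: 1 + 4 = 5
3→0: 8
Best route has total 5.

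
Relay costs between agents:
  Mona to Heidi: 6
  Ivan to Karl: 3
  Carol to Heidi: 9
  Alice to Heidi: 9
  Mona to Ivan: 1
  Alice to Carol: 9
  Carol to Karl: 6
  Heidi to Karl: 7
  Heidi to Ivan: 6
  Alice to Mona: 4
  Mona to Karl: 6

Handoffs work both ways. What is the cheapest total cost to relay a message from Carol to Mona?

A few of the Carol→Mona routes:
Carol -> Heidi -> Mona: 9 + 6 = 15
Carol -> Karl -> Ivan -> Mona: 6 + 3 + 1 = 10
Carol -> Karl -> Mona: 6 + 6 = 12
Carol -> Alice -> Mona: 9 + 4 = 13
The minimum is 10.

10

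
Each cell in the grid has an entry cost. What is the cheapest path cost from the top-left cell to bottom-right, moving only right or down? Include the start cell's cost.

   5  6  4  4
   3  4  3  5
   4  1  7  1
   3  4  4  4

25

Best path: (0,0)→(1,0)→(1,1)→(1,2)→(1,3)→(2,3)→(3,3)
Cost: 5 + 3 + 4 + 3 + 5 + 1 + 4 = 25
For comparison, the top-then-right route costs 29.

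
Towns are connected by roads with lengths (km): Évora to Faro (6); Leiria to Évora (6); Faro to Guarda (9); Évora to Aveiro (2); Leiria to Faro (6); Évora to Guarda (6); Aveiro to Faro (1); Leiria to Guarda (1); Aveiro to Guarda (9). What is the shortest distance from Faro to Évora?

Comparing a few candidate routes:
Faro - Évora: 6
Faro - Aveiro - Évora: 1 + 2 = 3
Faro - Leiria - Évora: 6 + 6 = 12
The minimum is 3 km.

3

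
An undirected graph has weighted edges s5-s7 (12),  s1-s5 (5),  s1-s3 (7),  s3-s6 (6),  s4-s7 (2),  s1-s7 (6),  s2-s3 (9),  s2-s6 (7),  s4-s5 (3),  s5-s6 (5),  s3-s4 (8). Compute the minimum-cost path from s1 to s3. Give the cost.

7

Checking several routes:
s1 -> s7 -> s4 -> s3: 6 + 2 + 8 = 16
s1 -> s5 -> s6 -> s3: 5 + 5 + 6 = 16
s1 -> s3: 7
Shortest: 7.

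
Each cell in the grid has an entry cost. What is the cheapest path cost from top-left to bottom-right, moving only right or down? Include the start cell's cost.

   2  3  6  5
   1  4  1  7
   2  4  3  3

Path (0,0) (1,0) (1,1) (1,2) (2,2) (2,3): 2 + 1 + 4 + 1 + 3 + 3 = 14.
(Top row then right column would cost 26.)

14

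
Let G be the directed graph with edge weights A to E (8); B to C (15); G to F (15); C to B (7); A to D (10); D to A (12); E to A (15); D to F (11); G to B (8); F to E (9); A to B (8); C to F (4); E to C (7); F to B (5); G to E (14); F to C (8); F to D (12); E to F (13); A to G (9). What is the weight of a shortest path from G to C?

21

Some routes from G to C:
G → F → E → C: 15 + 9 + 7 = 31
G → E → F → C: 14 + 13 + 8 = 35
G → F → B → C: 15 + 5 + 15 = 35
G → F → C: 15 + 8 = 23
G → B → C: 8 + 15 = 23
G → E → C: 14 + 7 = 21
The minimum is 21.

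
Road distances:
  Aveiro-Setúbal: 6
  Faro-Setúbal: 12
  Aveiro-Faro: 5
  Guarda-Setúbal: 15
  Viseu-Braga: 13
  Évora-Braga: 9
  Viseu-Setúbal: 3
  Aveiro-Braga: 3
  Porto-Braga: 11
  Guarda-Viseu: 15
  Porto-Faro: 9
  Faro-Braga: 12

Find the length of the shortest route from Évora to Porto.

20

A few of the Évora→Porto routes:
Évora → Braga → Aveiro → Setúbal → Faro → Porto: 9 + 3 + 6 + 12 + 9 = 39
Évora → Braga → Faro → Porto: 9 + 12 + 9 = 30
Évora → Braga → Porto: 9 + 11 = 20
Évora → Braga → Aveiro → Faro → Porto: 9 + 3 + 5 + 9 = 26
Best route has total 20.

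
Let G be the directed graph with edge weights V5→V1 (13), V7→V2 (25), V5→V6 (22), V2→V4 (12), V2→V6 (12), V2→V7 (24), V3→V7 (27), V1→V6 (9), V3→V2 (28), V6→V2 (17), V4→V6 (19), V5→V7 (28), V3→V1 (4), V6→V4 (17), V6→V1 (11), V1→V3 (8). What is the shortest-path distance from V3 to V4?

Routes from V3 to V4:
V3 - V7 - V2 - V6 - V4: 27 + 25 + 12 + 17 = 81
V3 - V7 - V2 - V4: 27 + 25 + 12 = 64
V3 - V1 - V6 - V4: 4 + 9 + 17 = 30
V3 - V1 - V6 - V2 - V4: 4 + 9 + 17 + 12 = 42
V3 - V2 - V4: 28 + 12 = 40
V3 - V2 - V6 - V4: 28 + 12 + 17 = 57
The minimum is 30.

30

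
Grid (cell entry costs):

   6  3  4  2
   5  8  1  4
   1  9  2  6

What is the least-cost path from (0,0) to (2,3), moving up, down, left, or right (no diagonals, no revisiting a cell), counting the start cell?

Take (0,0) -> (0,1) -> (0,2) -> (1,2) -> (2,2) -> (2,3) for a total of 6 + 3 + 4 + 1 + 2 + 6 = 22.

22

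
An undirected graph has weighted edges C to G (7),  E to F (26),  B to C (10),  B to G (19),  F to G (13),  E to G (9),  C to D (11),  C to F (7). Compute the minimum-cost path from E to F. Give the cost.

A few of the E→F routes:
E -> G -> C -> F: 9 + 7 + 7 = 23
E -> G -> F: 9 + 13 = 22
E -> F: 26
Best route has total 22.

22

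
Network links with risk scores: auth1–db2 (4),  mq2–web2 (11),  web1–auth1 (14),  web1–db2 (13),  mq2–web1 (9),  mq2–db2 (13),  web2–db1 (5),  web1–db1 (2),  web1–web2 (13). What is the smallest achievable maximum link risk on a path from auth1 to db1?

13

Checking several routes:
auth1→db2→web1→mq2→web2→db1: max(4, 13, 9, 11, 5) = 13
auth1→db2→web1→web2→db1: max(4, 13, 13, 5) = 13
auth1→db2→mq2→web1→web2→db1: max(4, 13, 9, 13, 5) = 13
auth1→db2→mq2→web2→db1: max(4, 13, 11, 5) = 13
auth1→db2→web1→db1: max(4, 13, 2) = 13
auth1→db2→mq2→web2→web1→db1: max(4, 13, 11, 13, 2) = 13
Best route has worst link 13.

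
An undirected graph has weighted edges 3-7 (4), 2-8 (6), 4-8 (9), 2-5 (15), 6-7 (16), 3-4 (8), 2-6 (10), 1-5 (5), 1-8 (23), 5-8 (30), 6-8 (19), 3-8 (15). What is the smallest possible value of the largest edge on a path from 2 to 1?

Checking several routes:
2 -> 6 -> 8 -> 1: max(10, 19, 23) = 23
2 -> 6 -> 7 -> 3 -> 8 -> 1: max(10, 16, 4, 15, 23) = 23
2 -> 8 -> 1: max(6, 23) = 23
2 -> 5 -> 1: max(15, 5) = 15
2 -> 6 -> 7 -> 3 -> 4 -> 8 -> 1: max(10, 16, 4, 8, 9, 23) = 23
Smallest bottleneck: 15.

15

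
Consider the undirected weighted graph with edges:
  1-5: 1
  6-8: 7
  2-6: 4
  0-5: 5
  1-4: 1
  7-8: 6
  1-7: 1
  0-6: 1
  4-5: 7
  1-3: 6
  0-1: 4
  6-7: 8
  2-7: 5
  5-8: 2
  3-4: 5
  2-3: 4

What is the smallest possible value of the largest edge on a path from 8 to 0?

A few of the 8→0 routes:
8→7→2→3→1→0: max(6, 5, 4, 6, 4) = 6
8→5→1→7→2→6→0: max(2, 1, 1, 5, 4, 1) = 5
8→5→1→4→3→2→6→0: max(2, 1, 1, 5, 4, 4, 1) = 5
8→7→2→6→0: max(6, 5, 4, 1) = 6
8→5→1→0: max(2, 1, 4) = 4
8→5→0: max(2, 5) = 5
The minimum achievable maximum is 4.

4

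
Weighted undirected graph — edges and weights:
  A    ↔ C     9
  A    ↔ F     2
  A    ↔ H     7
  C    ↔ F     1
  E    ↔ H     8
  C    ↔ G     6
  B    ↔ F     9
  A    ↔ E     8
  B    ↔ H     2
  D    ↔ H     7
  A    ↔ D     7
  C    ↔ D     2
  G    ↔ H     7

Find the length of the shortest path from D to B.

Some routes from D to B:
D -> C -> G -> H -> B: 2 + 6 + 7 + 2 = 17
D -> C -> F -> B: 2 + 1 + 9 = 12
D -> C -> F -> A -> H -> B: 2 + 1 + 2 + 7 + 2 = 14
D -> H -> B: 7 + 2 = 9
D -> A -> H -> B: 7 + 7 + 2 = 16
Best route has total 9.

9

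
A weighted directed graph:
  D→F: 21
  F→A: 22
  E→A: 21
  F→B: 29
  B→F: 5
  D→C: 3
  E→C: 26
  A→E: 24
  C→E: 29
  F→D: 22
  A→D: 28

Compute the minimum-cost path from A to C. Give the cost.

Paths from A to C:
A - E - C: 24 + 26 = 50
A - D - C: 28 + 3 = 31
Shortest: 31.

31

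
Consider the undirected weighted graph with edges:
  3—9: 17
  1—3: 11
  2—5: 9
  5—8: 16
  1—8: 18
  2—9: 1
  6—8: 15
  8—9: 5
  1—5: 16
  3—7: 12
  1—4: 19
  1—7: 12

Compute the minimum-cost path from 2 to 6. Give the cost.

A few of the 2→6 routes:
2 - 9 - 8 - 6: 1 + 5 + 15 = 21
2 - 5 - 1 - 8 - 6: 9 + 16 + 18 + 15 = 58
2 - 5 - 8 - 6: 9 + 16 + 15 = 40
2 - 9 - 3 - 1 - 8 - 6: 1 + 17 + 11 + 18 + 15 = 62
Shortest: 21.

21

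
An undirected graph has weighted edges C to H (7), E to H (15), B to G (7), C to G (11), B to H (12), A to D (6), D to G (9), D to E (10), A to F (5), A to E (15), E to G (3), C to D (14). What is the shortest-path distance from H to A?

Comparing a few candidate routes:
H→C→D→A: 7 + 14 + 6 = 27
H→E→A: 15 + 15 = 30
H→E→G→D→A: 15 + 3 + 9 + 6 = 33
H→E→D→A: 15 + 10 + 6 = 31
H→C→G→D→A: 7 + 11 + 9 + 6 = 33
Best route has total 27.

27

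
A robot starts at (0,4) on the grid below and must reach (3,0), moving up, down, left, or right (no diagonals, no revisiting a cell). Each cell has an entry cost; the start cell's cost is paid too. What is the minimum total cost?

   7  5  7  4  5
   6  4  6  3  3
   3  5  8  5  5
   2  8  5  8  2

Path (0,4) → (1,4) → (1,3) → (1,2) → (1,1) → (2,1) → (2,0) → (3,0): 5 + 3 + 3 + 6 + 4 + 5 + 3 + 2 = 31.

31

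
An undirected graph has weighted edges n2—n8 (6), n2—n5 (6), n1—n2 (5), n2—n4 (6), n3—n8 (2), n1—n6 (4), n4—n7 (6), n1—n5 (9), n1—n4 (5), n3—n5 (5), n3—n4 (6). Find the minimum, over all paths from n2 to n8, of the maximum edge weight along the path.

6

A few of the n2→n8 routes:
n2 → n8: max(6) = 6
n2 → n1 → n4 → n3 → n8: max(5, 5, 6, 2) = 6
n2 → n5 → n3 → n8: max(6, 5, 2) = 6
Best route has worst link 6.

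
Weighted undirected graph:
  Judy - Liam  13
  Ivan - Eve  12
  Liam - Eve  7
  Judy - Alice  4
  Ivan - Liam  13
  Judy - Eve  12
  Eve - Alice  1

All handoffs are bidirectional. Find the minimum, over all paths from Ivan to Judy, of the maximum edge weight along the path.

Paths from Ivan to Judy:
Ivan → Liam → Judy: max(13, 13) = 13
Ivan → Eve → Liam → Judy: max(12, 7, 13) = 13
Ivan → Liam → Eve → Judy: max(13, 7, 12) = 13
Ivan → Liam → Eve → Alice → Judy: max(13, 7, 1, 4) = 13
Ivan → Eve → Alice → Judy: max(12, 1, 4) = 12
Ivan → Eve → Judy: max(12, 12) = 12
The minimum achievable maximum is 12.

12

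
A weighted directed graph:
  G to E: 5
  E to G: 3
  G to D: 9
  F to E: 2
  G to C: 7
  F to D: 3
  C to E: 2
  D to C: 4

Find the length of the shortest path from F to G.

Paths from F to G:
F-D-C-E-G: 3 + 4 + 2 + 3 = 12
F-E-G: 2 + 3 = 5
Best route has total 5.

5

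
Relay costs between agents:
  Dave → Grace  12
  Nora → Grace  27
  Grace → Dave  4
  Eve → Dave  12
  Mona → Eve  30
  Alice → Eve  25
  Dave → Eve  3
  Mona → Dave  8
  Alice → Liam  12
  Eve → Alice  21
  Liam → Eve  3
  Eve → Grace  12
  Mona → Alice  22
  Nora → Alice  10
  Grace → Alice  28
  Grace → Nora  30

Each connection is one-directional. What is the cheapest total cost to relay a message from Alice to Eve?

15

Paths from Alice to Eve:
Alice-Eve: 25
Alice-Liam-Eve: 12 + 3 = 15
Best route has total 15.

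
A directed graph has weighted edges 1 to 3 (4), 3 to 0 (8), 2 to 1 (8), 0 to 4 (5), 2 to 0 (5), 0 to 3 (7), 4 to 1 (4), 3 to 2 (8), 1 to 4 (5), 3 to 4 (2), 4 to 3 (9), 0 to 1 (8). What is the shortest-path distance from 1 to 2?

12

Routes from 1 to 2:
1→3→2: 4 + 8 = 12
1→4→3→2: 5 + 9 + 8 = 22
Best route has total 12.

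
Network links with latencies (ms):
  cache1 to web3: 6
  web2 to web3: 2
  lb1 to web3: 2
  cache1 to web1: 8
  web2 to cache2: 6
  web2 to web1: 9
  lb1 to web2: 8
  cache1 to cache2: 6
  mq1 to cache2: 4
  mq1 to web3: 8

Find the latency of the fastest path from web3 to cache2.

8

Comparing a few candidate routes:
web3→mq1→cache2: 8 + 4 = 12
web3→web2→cache2: 2 + 6 = 8
web3→cache1→cache2: 6 + 6 = 12
web3→lb1→web2→cache2: 2 + 8 + 6 = 16
web3→web2→web1→cache1→cache2: 2 + 9 + 8 + 6 = 25
The minimum is 8 ms.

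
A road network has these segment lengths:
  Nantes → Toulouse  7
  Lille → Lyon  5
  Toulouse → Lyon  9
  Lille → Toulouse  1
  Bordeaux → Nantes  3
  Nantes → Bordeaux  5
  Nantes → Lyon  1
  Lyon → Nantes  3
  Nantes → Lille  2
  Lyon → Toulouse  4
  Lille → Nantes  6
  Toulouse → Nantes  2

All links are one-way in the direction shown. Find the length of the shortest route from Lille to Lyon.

4

Paths from Lille to Lyon:
Lille -> Nantes -> Lyon: 6 + 1 = 7
Lille -> Nantes -> Toulouse -> Lyon: 6 + 7 + 9 = 22
Lille -> Toulouse -> Lyon: 1 + 9 = 10
Lille -> Toulouse -> Nantes -> Lyon: 1 + 2 + 1 = 4
Lille -> Lyon: 5
Shortest: 4.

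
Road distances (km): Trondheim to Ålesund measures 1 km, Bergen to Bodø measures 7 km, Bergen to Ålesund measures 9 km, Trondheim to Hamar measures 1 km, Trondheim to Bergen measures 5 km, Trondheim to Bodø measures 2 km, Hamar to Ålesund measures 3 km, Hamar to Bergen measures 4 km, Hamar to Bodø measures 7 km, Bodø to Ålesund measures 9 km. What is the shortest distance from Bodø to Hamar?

A few of the Bodø→Hamar routes:
Bodø - Trondheim - Hamar: 2 + 1 = 3
Bodø - Hamar: 7
Bodø - Trondheim - Ålesund - Hamar: 2 + 1 + 3 = 6
The minimum is 3 km.

3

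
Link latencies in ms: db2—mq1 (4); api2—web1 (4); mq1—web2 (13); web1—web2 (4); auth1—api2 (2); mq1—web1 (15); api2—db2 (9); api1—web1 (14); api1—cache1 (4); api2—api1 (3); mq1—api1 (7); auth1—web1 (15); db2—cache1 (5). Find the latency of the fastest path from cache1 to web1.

11

Some routes from cache1 to web1:
cache1 - db2 - mq1 - web1: 5 + 4 + 15 = 24
cache1 - api1 - web1: 4 + 14 = 18
cache1 - db2 - api2 - web1: 5 + 9 + 4 = 18
cache1 - api1 - api2 - web1: 4 + 3 + 4 = 11
cache1 - api1 - api2 - auth1 - web1: 4 + 3 + 2 + 15 = 24
cache1 - db2 - mq1 - api1 - api2 - web1: 5 + 4 + 7 + 3 + 4 = 23
Shortest: 11 ms.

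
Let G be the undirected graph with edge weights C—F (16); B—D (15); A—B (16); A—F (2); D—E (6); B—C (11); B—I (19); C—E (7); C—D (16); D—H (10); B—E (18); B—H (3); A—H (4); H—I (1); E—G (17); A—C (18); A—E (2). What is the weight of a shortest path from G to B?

A few of the G→B routes:
G -> E -> C -> B: 17 + 7 + 11 = 35
G -> E -> B: 17 + 18 = 35
G -> E -> A -> H -> B: 17 + 2 + 4 + 3 = 26
Best route has total 26.

26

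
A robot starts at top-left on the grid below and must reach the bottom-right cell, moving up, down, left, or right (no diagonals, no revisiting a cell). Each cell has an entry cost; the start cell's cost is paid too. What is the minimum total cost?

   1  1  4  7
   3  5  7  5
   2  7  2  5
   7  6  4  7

Take r0c0 r0c1 r0c2 r1c2 r2c2 r3c2 r3c3 for a total of 1 + 1 + 4 + 7 + 2 + 4 + 7 = 26.

26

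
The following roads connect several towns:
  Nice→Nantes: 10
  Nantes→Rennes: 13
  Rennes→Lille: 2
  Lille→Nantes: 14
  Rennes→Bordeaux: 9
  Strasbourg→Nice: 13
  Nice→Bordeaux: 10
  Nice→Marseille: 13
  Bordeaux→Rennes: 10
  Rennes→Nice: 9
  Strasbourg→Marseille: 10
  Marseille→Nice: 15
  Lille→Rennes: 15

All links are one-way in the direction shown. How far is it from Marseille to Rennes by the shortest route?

Routes from Marseille to Rennes:
Marseille-Nice-Nantes-Rennes: 15 + 10 + 13 = 38
Marseille-Nice-Bordeaux-Rennes: 15 + 10 + 10 = 35
Best route has total 35.

35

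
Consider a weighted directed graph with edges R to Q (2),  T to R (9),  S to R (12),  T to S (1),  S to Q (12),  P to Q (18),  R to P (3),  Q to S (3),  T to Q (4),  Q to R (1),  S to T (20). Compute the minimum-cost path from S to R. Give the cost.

Checking several routes:
S -> T -> Q -> R: 20 + 4 + 1 = 25
S -> Q -> R: 12 + 1 = 13
S -> R: 12
The minimum is 12.

12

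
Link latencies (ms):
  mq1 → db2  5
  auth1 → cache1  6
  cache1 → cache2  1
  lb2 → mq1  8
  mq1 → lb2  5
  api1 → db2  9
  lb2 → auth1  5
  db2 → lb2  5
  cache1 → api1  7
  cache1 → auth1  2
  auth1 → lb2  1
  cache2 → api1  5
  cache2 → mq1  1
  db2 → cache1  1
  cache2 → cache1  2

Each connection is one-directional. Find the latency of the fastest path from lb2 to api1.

17

Some routes from lb2 to api1:
lb2-auth1-cache1-api1: 5 + 6 + 7 = 18
lb2-auth1-cache1-cache2-api1: 5 + 6 + 1 + 5 = 17
lb2-mq1-db2-cache1-cache2-api1: 8 + 5 + 1 + 1 + 5 = 20
The minimum is 17 ms.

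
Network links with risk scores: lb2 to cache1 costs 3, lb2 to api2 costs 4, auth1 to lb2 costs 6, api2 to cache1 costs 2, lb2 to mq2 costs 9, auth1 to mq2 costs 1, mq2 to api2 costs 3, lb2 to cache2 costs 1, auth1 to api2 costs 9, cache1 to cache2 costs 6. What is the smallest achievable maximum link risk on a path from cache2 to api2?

3

Some routes from cache2 to api2:
cache2 → cache1 → lb2 → auth1 → mq2 → api2: max(6, 3, 6, 1, 3) = 6
cache2 → lb2 → api2: max(1, 4) = 4
cache2 → lb2 → cache1 → api2: max(1, 3, 2) = 3
cache2 → cache1 → lb2 → api2: max(6, 3, 4) = 6
cache2 → cache1 → api2: max(6, 2) = 6
cache2 → lb2 → auth1 → mq2 → api2: max(1, 6, 1, 3) = 6
Smallest bottleneck: 3.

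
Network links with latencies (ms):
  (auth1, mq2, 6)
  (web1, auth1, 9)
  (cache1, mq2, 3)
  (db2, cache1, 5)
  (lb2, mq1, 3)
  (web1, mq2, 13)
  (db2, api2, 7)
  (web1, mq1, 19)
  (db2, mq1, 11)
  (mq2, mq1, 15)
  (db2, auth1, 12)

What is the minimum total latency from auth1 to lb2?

Checking several routes:
auth1 - mq2 - mq1 - lb2: 6 + 15 + 3 = 24
auth1 - web1 - mq1 - lb2: 9 + 19 + 3 = 31
auth1 - mq2 - cache1 - db2 - mq1 - lb2: 6 + 3 + 5 + 11 + 3 = 28
auth1 - db2 - mq1 - lb2: 12 + 11 + 3 = 26
auth1 - db2 - cache1 - mq2 - mq1 - lb2: 12 + 5 + 3 + 15 + 3 = 38
Best route has total 24 ms.

24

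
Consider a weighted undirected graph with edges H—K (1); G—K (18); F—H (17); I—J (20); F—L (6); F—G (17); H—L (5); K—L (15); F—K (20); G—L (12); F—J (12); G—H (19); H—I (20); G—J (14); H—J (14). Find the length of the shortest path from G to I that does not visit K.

34

Some routes from G to I avoiding K:
G → L → H → I: 12 + 5 + 20 = 37
G → H → I: 19 + 20 = 39
G → F → L → H → I: 17 + 6 + 5 + 20 = 48
G → J → I: 14 + 20 = 34
Best route has total 34.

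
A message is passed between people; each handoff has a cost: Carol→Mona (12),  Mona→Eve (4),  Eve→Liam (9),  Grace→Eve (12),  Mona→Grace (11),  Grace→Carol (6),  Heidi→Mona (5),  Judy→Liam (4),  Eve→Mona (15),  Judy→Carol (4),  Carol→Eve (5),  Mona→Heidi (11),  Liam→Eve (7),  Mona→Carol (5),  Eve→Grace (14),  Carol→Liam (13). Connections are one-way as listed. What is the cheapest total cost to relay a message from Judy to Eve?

9

Comparing a few candidate routes:
Judy→Carol→Liam→Eve: 4 + 13 + 7 = 24
Judy→Liam→Eve: 4 + 7 = 11
Judy→Carol→Eve: 4 + 5 = 9
Judy→Carol→Mona→Eve: 4 + 12 + 4 = 20
Shortest: 9.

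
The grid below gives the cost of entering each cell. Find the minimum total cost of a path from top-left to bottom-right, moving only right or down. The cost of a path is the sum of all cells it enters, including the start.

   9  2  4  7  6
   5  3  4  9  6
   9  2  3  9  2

One optimal route is r0c0 -> r0c1 -> r1c1 -> r2c1 -> r2c2 -> r2c3 -> r2c4.
Its cost is 9 + 2 + 3 + 2 + 3 + 9 + 2 = 30.
(Top row then right column would cost 36.)

30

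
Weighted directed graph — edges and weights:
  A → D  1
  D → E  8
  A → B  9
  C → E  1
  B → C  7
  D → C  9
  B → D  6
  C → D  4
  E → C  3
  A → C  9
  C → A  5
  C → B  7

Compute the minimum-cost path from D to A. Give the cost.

Routes from D to A:
D -> E -> C -> A: 8 + 3 + 5 = 16
D -> C -> A: 9 + 5 = 14
Shortest: 14.

14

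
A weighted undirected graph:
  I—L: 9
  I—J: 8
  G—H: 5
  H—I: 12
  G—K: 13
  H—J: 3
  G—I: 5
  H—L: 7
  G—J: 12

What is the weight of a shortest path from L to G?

12

Checking several routes:
L -> H -> G: 7 + 5 = 12
L -> H -> I -> G: 7 + 12 + 5 = 24
L -> H -> J -> G: 7 + 3 + 12 = 22
L -> H -> J -> I -> G: 7 + 3 + 8 + 5 = 23
L -> I -> G: 9 + 5 = 14
Shortest: 12.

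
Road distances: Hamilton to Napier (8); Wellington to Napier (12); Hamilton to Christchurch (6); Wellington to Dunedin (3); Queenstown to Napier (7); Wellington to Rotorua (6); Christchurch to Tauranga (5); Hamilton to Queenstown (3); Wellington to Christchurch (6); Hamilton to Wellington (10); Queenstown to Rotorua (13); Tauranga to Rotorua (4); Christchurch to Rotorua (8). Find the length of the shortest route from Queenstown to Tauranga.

14

Comparing a few candidate routes:
Queenstown-Hamilton-Christchurch-Rotorua-Tauranga: 3 + 6 + 8 + 4 = 21
Queenstown-Hamilton-Wellington-Christchurch-Tauranga: 3 + 10 + 6 + 5 = 24
Queenstown-Hamilton-Wellington-Rotorua-Tauranga: 3 + 10 + 6 + 4 = 23
Queenstown-Hamilton-Christchurch-Tauranga: 3 + 6 + 5 = 14
Queenstown-Rotorua-Tauranga: 13 + 4 = 17
Queenstown-Hamilton-Christchurch-Wellington-Rotorua-Tauranga: 3 + 6 + 6 + 6 + 4 = 25
Best route has total 14.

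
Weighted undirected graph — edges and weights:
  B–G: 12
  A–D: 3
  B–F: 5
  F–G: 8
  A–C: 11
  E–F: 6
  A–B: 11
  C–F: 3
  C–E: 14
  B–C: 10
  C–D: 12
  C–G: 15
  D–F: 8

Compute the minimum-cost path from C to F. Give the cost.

3

A few of the C→F routes:
C → D → F: 12 + 8 = 20
C → E → F: 14 + 6 = 20
C → F: 3
C → B → F: 10 + 5 = 15
C → A → D → F: 11 + 3 + 8 = 22
The minimum is 3.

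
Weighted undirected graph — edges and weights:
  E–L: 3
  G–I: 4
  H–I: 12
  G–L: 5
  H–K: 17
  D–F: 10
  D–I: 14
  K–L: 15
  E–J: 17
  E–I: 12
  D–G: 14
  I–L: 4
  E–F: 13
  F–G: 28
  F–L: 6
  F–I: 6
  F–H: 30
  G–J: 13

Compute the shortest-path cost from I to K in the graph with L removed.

29

Checking several routes:
I→D→F→H→K: 14 + 10 + 30 + 17 = 71
I→H→K: 12 + 17 = 29
I→F→H→K: 6 + 30 + 17 = 53
Best route has total 29.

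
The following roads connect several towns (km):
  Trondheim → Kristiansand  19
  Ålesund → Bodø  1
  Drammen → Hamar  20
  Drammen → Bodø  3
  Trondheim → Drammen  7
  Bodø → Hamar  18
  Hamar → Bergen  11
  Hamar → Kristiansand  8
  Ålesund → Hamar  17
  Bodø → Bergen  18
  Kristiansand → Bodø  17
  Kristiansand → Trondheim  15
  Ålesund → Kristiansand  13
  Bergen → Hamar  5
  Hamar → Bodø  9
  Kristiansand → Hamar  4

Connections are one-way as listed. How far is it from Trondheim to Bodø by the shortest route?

Routes from Trondheim to Bodø:
Trondheim -> Drammen -> Hamar -> Kristiansand -> Bodø: 7 + 20 + 8 + 17 = 52
Trondheim -> Kristiansand -> Hamar -> Bodø: 19 + 4 + 9 = 32
Trondheim -> Drammen -> Bodø: 7 + 3 = 10
Trondheim -> Kristiansand -> Bodø: 19 + 17 = 36
Trondheim -> Drammen -> Hamar -> Bodø: 7 + 20 + 9 = 36
The minimum is 10 km.

10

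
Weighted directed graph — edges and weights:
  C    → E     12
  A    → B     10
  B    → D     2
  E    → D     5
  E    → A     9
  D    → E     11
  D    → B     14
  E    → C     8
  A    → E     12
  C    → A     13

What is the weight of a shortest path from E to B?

19

Paths from E to B:
E -> A -> B: 9 + 10 = 19
E -> D -> B: 5 + 14 = 19
E -> C -> A -> B: 8 + 13 + 10 = 31
Best route has total 19.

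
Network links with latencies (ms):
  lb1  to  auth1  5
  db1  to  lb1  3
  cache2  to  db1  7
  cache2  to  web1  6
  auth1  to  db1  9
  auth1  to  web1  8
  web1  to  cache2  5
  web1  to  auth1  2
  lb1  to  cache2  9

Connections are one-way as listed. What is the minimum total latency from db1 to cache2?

12

Candidate routes:
db1 -> lb1 -> auth1 -> web1 -> cache2: 3 + 5 + 8 + 5 = 21
db1 -> lb1 -> cache2: 3 + 9 = 12
The minimum is 12 ms.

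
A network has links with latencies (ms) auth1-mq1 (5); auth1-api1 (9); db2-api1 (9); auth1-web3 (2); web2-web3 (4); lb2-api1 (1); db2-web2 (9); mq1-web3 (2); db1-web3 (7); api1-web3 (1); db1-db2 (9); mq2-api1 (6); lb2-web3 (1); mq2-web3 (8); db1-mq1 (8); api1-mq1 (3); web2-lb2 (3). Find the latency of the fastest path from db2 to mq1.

A few of the db2→mq1 routes:
db2-api1-mq1: 9 + 3 = 12
db2-api1-lb2-web3-mq1: 9 + 1 + 1 + 2 = 13
db2-api1-web3-mq1: 9 + 1 + 2 = 12
The minimum is 12 ms.

12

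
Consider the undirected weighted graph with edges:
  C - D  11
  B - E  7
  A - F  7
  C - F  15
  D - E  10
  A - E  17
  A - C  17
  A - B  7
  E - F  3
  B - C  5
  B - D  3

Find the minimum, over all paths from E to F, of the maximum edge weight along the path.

3

Checking several routes:
E -> F: max(3) = 3
E -> D -> B -> A -> F: max(10, 3, 7, 7) = 10
E -> D -> C -> B -> A -> F: max(10, 11, 5, 7, 7) = 11
E -> B -> A -> F: max(7, 7, 7) = 7
E -> D -> B -> C -> F: max(10, 3, 5, 15) = 15
Smallest bottleneck: 3.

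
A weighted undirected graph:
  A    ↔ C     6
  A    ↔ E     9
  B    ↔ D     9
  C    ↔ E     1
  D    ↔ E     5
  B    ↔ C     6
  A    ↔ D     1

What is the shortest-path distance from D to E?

Checking several routes:
D-A-C-E: 1 + 6 + 1 = 8
D-E: 5
D-A-E: 1 + 9 = 10
Shortest: 5.

5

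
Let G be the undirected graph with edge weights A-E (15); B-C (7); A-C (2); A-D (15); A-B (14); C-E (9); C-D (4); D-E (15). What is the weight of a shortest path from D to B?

11

A few of the D→B routes:
D→E→C→B: 15 + 9 + 7 = 31
D→A→C→B: 15 + 2 + 7 = 24
D→A→B: 15 + 14 = 29
D→C→A→B: 4 + 2 + 14 = 20
D→C→B: 4 + 7 = 11
The minimum is 11.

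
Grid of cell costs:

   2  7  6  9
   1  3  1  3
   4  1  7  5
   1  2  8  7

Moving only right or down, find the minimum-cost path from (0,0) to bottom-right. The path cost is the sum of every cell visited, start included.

22

Take (0,0) -> (1,0) -> (1,1) -> (1,2) -> (1,3) -> (2,3) -> (3,3) for a total of 2 + 1 + 3 + 1 + 3 + 5 + 7 = 22.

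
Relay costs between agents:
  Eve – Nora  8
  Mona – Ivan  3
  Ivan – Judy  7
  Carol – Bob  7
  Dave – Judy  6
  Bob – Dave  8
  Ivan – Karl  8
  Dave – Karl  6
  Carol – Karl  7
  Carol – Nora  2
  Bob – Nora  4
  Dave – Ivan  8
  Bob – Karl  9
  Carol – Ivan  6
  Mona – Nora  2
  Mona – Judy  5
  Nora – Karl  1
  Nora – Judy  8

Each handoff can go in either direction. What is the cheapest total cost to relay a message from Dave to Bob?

Comparing a few candidate routes:
Dave - Karl - Nora - Bob: 6 + 1 + 4 = 11
Dave - Karl - Nora - Carol - Bob: 6 + 1 + 2 + 7 = 16
Dave - Bob: 8
Dave - Karl - Bob: 6 + 9 = 15
Shortest: 8.

8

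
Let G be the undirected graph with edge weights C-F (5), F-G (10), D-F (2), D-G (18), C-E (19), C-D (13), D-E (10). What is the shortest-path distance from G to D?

12

Routes from G to D:
G - F - D: 10 + 2 = 12
G - F - C - D: 10 + 5 + 13 = 28
G - D: 18
G - F - C - E - D: 10 + 5 + 19 + 10 = 44
The minimum is 12.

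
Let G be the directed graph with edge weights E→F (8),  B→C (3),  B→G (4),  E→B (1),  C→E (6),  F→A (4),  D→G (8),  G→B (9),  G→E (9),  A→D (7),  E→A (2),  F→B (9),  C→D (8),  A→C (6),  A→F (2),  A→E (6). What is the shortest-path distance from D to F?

Routes from D to F:
D - G - B - C - E - A - F: 8 + 9 + 3 + 6 + 2 + 2 = 30
D - G - B - C - E - F: 8 + 9 + 3 + 6 + 8 = 34
D - G - E - F: 8 + 9 + 8 = 25
D - G - E - A - F: 8 + 9 + 2 + 2 = 21
Best route has total 21.

21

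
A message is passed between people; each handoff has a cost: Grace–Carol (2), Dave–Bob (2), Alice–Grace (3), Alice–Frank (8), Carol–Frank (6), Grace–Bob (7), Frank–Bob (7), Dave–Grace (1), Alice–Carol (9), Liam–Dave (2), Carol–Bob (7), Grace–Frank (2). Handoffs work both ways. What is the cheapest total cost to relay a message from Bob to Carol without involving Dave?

Some routes from Bob to Carol avoiding Dave:
Bob-Frank-Grace-Carol: 7 + 2 + 2 = 11
Bob-Grace-Frank-Carol: 7 + 2 + 6 = 15
Bob-Frank-Carol: 7 + 6 = 13
Bob-Carol: 7
Bob-Grace-Carol: 7 + 2 = 9
Best route has total 7.

7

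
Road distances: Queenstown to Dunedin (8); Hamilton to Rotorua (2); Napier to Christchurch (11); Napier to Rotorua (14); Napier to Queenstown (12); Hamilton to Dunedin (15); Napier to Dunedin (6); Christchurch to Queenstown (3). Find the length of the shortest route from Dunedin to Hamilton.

Routes from Dunedin to Hamilton:
Dunedin-Queenstown-Christchurch-Napier-Rotorua-Hamilton: 8 + 3 + 11 + 14 + 2 = 38
Dunedin-Queenstown-Napier-Rotorua-Hamilton: 8 + 12 + 14 + 2 = 36
Dunedin-Hamilton: 15
Dunedin-Napier-Rotorua-Hamilton: 6 + 14 + 2 = 22
Best route has total 15.

15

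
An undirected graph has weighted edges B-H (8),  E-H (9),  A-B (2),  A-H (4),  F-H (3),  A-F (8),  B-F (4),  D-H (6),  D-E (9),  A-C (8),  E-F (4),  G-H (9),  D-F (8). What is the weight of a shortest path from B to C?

Checking several routes:
B -> F -> H -> A -> C: 4 + 3 + 4 + 8 = 19
B -> A -> C: 2 + 8 = 10
B -> F -> A -> C: 4 + 8 + 8 = 20
B -> H -> A -> C: 8 + 4 + 8 = 20
B -> H -> F -> A -> C: 8 + 3 + 8 + 8 = 27
Shortest: 10.

10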